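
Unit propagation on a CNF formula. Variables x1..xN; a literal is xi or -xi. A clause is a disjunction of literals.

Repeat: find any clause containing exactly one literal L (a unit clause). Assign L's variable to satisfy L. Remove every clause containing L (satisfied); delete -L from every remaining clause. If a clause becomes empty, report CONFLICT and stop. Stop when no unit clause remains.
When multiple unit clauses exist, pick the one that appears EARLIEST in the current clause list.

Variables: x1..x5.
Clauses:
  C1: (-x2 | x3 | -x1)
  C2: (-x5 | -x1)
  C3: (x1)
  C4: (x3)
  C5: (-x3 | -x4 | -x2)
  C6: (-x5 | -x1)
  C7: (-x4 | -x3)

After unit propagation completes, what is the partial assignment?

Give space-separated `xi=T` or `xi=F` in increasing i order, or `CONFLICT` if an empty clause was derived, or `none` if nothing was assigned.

unit clause [1] forces x1=T; simplify:
  drop -1 from [-2, 3, -1] -> [-2, 3]
  drop -1 from [-5, -1] -> [-5]
  drop -1 from [-5, -1] -> [-5]
  satisfied 1 clause(s); 6 remain; assigned so far: [1]
unit clause [-5] forces x5=F; simplify:
  satisfied 2 clause(s); 4 remain; assigned so far: [1, 5]
unit clause [3] forces x3=T; simplify:
  drop -3 from [-3, -4, -2] -> [-4, -2]
  drop -3 from [-4, -3] -> [-4]
  satisfied 2 clause(s); 2 remain; assigned so far: [1, 3, 5]
unit clause [-4] forces x4=F; simplify:
  satisfied 2 clause(s); 0 remain; assigned so far: [1, 3, 4, 5]

Answer: x1=T x3=T x4=F x5=F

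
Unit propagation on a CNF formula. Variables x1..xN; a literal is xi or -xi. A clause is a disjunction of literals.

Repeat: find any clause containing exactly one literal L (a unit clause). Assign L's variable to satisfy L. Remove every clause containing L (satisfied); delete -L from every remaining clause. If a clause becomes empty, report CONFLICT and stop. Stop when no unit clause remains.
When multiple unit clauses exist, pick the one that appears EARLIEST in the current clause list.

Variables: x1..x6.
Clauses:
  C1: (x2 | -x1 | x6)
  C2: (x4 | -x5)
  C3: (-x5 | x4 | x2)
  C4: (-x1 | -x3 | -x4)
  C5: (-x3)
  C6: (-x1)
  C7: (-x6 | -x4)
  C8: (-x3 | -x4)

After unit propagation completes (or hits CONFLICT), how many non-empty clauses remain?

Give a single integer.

unit clause [-3] forces x3=F; simplify:
  satisfied 3 clause(s); 5 remain; assigned so far: [3]
unit clause [-1] forces x1=F; simplify:
  satisfied 2 clause(s); 3 remain; assigned so far: [1, 3]

Answer: 3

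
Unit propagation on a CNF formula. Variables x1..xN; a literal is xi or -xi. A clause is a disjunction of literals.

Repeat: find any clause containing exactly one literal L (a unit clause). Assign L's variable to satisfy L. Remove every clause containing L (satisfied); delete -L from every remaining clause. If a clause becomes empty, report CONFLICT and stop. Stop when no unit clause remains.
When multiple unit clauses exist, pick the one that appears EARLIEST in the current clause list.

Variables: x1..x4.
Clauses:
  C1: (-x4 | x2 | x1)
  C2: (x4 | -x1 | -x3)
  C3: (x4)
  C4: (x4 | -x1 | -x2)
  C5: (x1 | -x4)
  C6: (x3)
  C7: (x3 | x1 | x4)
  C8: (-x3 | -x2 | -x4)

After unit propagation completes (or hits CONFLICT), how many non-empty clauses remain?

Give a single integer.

unit clause [4] forces x4=T; simplify:
  drop -4 from [-4, 2, 1] -> [2, 1]
  drop -4 from [1, -4] -> [1]
  drop -4 from [-3, -2, -4] -> [-3, -2]
  satisfied 4 clause(s); 4 remain; assigned so far: [4]
unit clause [1] forces x1=T; simplify:
  satisfied 2 clause(s); 2 remain; assigned so far: [1, 4]
unit clause [3] forces x3=T; simplify:
  drop -3 from [-3, -2] -> [-2]
  satisfied 1 clause(s); 1 remain; assigned so far: [1, 3, 4]
unit clause [-2] forces x2=F; simplify:
  satisfied 1 clause(s); 0 remain; assigned so far: [1, 2, 3, 4]

Answer: 0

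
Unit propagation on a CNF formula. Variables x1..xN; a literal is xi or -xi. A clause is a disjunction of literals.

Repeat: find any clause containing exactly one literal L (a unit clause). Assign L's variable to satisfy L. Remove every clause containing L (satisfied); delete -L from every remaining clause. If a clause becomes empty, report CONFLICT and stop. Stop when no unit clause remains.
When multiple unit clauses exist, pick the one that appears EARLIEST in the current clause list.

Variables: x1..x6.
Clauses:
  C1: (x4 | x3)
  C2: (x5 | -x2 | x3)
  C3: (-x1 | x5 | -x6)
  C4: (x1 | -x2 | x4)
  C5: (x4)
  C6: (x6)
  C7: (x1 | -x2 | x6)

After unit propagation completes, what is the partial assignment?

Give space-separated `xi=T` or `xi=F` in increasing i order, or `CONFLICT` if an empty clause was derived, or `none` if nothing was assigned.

Answer: x4=T x6=T

Derivation:
unit clause [4] forces x4=T; simplify:
  satisfied 3 clause(s); 4 remain; assigned so far: [4]
unit clause [6] forces x6=T; simplify:
  drop -6 from [-1, 5, -6] -> [-1, 5]
  satisfied 2 clause(s); 2 remain; assigned so far: [4, 6]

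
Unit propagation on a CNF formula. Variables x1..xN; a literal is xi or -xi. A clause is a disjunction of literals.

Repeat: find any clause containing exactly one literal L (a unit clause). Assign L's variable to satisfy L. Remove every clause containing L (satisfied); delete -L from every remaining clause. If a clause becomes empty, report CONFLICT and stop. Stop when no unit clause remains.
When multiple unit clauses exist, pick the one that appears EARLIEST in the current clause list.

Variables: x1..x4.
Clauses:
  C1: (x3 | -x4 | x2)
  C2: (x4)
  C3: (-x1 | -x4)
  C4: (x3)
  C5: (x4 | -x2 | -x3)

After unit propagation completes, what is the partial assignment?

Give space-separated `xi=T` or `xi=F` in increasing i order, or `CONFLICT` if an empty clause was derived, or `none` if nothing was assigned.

unit clause [4] forces x4=T; simplify:
  drop -4 from [3, -4, 2] -> [3, 2]
  drop -4 from [-1, -4] -> [-1]
  satisfied 2 clause(s); 3 remain; assigned so far: [4]
unit clause [-1] forces x1=F; simplify:
  satisfied 1 clause(s); 2 remain; assigned so far: [1, 4]
unit clause [3] forces x3=T; simplify:
  satisfied 2 clause(s); 0 remain; assigned so far: [1, 3, 4]

Answer: x1=F x3=T x4=T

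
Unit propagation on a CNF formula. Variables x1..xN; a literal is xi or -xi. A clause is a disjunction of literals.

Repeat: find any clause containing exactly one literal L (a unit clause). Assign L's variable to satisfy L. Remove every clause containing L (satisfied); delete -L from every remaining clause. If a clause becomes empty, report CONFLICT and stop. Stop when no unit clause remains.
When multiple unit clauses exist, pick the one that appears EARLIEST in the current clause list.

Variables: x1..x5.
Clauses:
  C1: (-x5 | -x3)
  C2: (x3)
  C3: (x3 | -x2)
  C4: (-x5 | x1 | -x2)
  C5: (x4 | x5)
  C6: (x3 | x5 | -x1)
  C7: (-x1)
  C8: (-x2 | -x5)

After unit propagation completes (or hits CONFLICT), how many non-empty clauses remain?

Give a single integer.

Answer: 0

Derivation:
unit clause [3] forces x3=T; simplify:
  drop -3 from [-5, -3] -> [-5]
  satisfied 3 clause(s); 5 remain; assigned so far: [3]
unit clause [-5] forces x5=F; simplify:
  drop 5 from [4, 5] -> [4]
  satisfied 3 clause(s); 2 remain; assigned so far: [3, 5]
unit clause [4] forces x4=T; simplify:
  satisfied 1 clause(s); 1 remain; assigned so far: [3, 4, 5]
unit clause [-1] forces x1=F; simplify:
  satisfied 1 clause(s); 0 remain; assigned so far: [1, 3, 4, 5]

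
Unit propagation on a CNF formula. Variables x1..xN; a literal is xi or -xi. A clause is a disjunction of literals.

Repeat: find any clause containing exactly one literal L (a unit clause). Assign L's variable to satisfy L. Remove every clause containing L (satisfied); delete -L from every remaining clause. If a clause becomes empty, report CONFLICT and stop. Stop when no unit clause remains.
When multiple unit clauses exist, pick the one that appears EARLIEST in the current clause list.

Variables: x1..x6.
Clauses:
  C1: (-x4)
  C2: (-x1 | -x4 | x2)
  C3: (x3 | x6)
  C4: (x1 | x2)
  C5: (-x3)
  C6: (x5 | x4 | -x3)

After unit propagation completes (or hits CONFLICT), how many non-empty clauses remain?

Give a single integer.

unit clause [-4] forces x4=F; simplify:
  drop 4 from [5, 4, -3] -> [5, -3]
  satisfied 2 clause(s); 4 remain; assigned so far: [4]
unit clause [-3] forces x3=F; simplify:
  drop 3 from [3, 6] -> [6]
  satisfied 2 clause(s); 2 remain; assigned so far: [3, 4]
unit clause [6] forces x6=T; simplify:
  satisfied 1 clause(s); 1 remain; assigned so far: [3, 4, 6]

Answer: 1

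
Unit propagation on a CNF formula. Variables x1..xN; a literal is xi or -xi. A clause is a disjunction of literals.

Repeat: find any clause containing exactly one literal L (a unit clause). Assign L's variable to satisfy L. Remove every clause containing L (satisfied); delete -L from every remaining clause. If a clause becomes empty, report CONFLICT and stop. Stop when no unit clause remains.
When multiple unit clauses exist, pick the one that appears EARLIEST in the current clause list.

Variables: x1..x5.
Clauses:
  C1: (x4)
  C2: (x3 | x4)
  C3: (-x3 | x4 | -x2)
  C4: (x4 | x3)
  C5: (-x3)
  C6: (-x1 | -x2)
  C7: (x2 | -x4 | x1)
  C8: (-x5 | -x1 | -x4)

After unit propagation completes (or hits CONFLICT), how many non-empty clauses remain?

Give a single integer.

Answer: 3

Derivation:
unit clause [4] forces x4=T; simplify:
  drop -4 from [2, -4, 1] -> [2, 1]
  drop -4 from [-5, -1, -4] -> [-5, -1]
  satisfied 4 clause(s); 4 remain; assigned so far: [4]
unit clause [-3] forces x3=F; simplify:
  satisfied 1 clause(s); 3 remain; assigned so far: [3, 4]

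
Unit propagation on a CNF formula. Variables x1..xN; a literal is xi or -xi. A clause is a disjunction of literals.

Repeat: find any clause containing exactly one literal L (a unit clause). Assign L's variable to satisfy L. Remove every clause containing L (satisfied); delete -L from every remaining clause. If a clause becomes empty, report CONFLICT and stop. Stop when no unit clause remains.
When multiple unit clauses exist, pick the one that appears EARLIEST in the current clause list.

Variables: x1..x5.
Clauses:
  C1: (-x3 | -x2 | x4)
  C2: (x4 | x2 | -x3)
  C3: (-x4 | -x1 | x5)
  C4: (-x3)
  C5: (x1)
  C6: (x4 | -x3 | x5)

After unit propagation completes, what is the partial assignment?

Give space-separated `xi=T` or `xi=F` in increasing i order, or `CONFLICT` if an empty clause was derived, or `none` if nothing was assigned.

unit clause [-3] forces x3=F; simplify:
  satisfied 4 clause(s); 2 remain; assigned so far: [3]
unit clause [1] forces x1=T; simplify:
  drop -1 from [-4, -1, 5] -> [-4, 5]
  satisfied 1 clause(s); 1 remain; assigned so far: [1, 3]

Answer: x1=T x3=F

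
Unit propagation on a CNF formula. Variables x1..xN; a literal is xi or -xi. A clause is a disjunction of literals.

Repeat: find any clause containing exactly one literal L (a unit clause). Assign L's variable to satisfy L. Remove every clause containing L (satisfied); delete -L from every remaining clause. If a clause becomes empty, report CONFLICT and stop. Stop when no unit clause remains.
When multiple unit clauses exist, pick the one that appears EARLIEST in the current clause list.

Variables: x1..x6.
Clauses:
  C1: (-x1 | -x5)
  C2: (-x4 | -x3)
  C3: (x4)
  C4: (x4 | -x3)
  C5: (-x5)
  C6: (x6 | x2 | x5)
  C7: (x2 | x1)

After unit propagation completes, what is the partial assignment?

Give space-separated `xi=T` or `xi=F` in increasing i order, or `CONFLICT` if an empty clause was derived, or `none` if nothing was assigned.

unit clause [4] forces x4=T; simplify:
  drop -4 from [-4, -3] -> [-3]
  satisfied 2 clause(s); 5 remain; assigned so far: [4]
unit clause [-3] forces x3=F; simplify:
  satisfied 1 clause(s); 4 remain; assigned so far: [3, 4]
unit clause [-5] forces x5=F; simplify:
  drop 5 from [6, 2, 5] -> [6, 2]
  satisfied 2 clause(s); 2 remain; assigned so far: [3, 4, 5]

Answer: x3=F x4=T x5=F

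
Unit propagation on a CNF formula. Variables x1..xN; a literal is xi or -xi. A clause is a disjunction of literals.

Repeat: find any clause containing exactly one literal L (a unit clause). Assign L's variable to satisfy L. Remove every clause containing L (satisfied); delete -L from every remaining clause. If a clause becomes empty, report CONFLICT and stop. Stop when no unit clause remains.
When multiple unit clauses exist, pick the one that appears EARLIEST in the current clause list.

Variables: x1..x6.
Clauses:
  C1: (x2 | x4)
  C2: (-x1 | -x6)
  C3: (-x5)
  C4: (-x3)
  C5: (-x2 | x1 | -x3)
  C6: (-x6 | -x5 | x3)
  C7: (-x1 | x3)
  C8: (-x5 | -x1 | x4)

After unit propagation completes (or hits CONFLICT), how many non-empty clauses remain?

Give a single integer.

Answer: 1

Derivation:
unit clause [-5] forces x5=F; simplify:
  satisfied 3 clause(s); 5 remain; assigned so far: [5]
unit clause [-3] forces x3=F; simplify:
  drop 3 from [-1, 3] -> [-1]
  satisfied 2 clause(s); 3 remain; assigned so far: [3, 5]
unit clause [-1] forces x1=F; simplify:
  satisfied 2 clause(s); 1 remain; assigned so far: [1, 3, 5]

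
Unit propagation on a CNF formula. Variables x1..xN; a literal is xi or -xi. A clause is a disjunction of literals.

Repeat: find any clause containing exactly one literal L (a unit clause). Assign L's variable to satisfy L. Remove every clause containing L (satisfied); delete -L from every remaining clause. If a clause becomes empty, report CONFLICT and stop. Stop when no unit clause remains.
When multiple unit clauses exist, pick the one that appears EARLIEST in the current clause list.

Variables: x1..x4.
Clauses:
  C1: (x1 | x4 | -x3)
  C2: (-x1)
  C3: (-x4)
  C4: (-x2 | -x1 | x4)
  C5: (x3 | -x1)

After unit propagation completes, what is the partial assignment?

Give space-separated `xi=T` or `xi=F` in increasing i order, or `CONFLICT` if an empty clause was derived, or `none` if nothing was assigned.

Answer: x1=F x3=F x4=F

Derivation:
unit clause [-1] forces x1=F; simplify:
  drop 1 from [1, 4, -3] -> [4, -3]
  satisfied 3 clause(s); 2 remain; assigned so far: [1]
unit clause [-4] forces x4=F; simplify:
  drop 4 from [4, -3] -> [-3]
  satisfied 1 clause(s); 1 remain; assigned so far: [1, 4]
unit clause [-3] forces x3=F; simplify:
  satisfied 1 clause(s); 0 remain; assigned so far: [1, 3, 4]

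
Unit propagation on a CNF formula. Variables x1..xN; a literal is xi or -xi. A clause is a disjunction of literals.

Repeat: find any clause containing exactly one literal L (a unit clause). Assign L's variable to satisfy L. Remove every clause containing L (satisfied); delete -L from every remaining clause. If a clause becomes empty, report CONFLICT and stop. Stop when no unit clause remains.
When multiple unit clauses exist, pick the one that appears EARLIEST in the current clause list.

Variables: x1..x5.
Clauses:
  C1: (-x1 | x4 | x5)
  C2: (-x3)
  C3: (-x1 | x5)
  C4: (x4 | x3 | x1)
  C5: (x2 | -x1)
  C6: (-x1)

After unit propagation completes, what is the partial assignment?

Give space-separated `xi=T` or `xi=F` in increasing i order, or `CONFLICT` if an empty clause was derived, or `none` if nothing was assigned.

Answer: x1=F x3=F x4=T

Derivation:
unit clause [-3] forces x3=F; simplify:
  drop 3 from [4, 3, 1] -> [4, 1]
  satisfied 1 clause(s); 5 remain; assigned so far: [3]
unit clause [-1] forces x1=F; simplify:
  drop 1 from [4, 1] -> [4]
  satisfied 4 clause(s); 1 remain; assigned so far: [1, 3]
unit clause [4] forces x4=T; simplify:
  satisfied 1 clause(s); 0 remain; assigned so far: [1, 3, 4]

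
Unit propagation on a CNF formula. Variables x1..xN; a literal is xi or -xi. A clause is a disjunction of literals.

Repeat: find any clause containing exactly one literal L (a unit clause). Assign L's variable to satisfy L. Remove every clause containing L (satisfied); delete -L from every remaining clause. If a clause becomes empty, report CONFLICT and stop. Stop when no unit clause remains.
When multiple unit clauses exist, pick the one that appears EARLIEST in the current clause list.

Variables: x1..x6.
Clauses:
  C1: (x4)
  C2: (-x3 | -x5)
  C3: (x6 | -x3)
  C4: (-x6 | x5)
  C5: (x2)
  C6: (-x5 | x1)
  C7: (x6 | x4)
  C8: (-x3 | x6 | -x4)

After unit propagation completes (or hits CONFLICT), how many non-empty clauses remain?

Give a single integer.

unit clause [4] forces x4=T; simplify:
  drop -4 from [-3, 6, -4] -> [-3, 6]
  satisfied 2 clause(s); 6 remain; assigned so far: [4]
unit clause [2] forces x2=T; simplify:
  satisfied 1 clause(s); 5 remain; assigned so far: [2, 4]

Answer: 5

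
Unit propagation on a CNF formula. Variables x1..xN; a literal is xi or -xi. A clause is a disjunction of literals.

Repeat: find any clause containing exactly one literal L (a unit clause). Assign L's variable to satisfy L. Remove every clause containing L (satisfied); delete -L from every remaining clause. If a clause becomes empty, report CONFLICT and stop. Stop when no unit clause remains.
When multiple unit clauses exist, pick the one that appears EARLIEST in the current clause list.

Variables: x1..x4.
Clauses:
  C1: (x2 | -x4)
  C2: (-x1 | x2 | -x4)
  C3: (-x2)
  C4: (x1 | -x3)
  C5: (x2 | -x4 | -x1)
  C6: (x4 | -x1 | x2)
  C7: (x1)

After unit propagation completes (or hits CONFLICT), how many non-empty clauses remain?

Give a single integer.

Answer: 1

Derivation:
unit clause [-2] forces x2=F; simplify:
  drop 2 from [2, -4] -> [-4]
  drop 2 from [-1, 2, -4] -> [-1, -4]
  drop 2 from [2, -4, -1] -> [-4, -1]
  drop 2 from [4, -1, 2] -> [4, -1]
  satisfied 1 clause(s); 6 remain; assigned so far: [2]
unit clause [-4] forces x4=F; simplify:
  drop 4 from [4, -1] -> [-1]
  satisfied 3 clause(s); 3 remain; assigned so far: [2, 4]
unit clause [-1] forces x1=F; simplify:
  drop 1 from [1, -3] -> [-3]
  drop 1 from [1] -> [] (empty!)
  satisfied 1 clause(s); 2 remain; assigned so far: [1, 2, 4]
CONFLICT (empty clause)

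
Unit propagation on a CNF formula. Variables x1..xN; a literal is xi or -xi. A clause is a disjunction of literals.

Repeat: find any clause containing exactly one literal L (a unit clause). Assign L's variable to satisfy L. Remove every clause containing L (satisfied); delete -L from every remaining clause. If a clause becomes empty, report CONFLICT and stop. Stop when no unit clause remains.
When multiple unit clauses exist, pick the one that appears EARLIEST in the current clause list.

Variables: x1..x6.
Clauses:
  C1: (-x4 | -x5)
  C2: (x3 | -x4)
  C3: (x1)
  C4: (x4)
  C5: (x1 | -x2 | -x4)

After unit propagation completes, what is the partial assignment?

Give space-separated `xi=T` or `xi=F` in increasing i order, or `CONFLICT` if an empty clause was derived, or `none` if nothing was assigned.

unit clause [1] forces x1=T; simplify:
  satisfied 2 clause(s); 3 remain; assigned so far: [1]
unit clause [4] forces x4=T; simplify:
  drop -4 from [-4, -5] -> [-5]
  drop -4 from [3, -4] -> [3]
  satisfied 1 clause(s); 2 remain; assigned so far: [1, 4]
unit clause [-5] forces x5=F; simplify:
  satisfied 1 clause(s); 1 remain; assigned so far: [1, 4, 5]
unit clause [3] forces x3=T; simplify:
  satisfied 1 clause(s); 0 remain; assigned so far: [1, 3, 4, 5]

Answer: x1=T x3=T x4=T x5=F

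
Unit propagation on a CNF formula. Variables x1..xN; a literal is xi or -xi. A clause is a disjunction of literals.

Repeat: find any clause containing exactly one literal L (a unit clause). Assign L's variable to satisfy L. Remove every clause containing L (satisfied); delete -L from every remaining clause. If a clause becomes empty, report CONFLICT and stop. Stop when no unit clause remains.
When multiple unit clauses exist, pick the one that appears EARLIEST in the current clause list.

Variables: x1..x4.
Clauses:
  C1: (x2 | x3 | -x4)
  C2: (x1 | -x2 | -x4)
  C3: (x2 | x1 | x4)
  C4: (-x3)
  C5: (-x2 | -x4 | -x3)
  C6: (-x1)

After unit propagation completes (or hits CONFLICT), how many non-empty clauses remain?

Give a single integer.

unit clause [-3] forces x3=F; simplify:
  drop 3 from [2, 3, -4] -> [2, -4]
  satisfied 2 clause(s); 4 remain; assigned so far: [3]
unit clause [-1] forces x1=F; simplify:
  drop 1 from [1, -2, -4] -> [-2, -4]
  drop 1 from [2, 1, 4] -> [2, 4]
  satisfied 1 clause(s); 3 remain; assigned so far: [1, 3]

Answer: 3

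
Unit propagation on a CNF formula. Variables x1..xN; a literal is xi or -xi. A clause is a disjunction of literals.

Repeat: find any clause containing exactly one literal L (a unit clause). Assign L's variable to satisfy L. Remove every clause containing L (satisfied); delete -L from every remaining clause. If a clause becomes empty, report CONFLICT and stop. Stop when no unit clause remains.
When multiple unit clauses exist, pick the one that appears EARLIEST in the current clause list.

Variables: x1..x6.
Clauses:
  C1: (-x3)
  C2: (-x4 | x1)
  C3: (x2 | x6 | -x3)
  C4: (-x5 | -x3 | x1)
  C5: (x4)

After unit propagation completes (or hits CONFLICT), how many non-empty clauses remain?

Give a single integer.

Answer: 0

Derivation:
unit clause [-3] forces x3=F; simplify:
  satisfied 3 clause(s); 2 remain; assigned so far: [3]
unit clause [4] forces x4=T; simplify:
  drop -4 from [-4, 1] -> [1]
  satisfied 1 clause(s); 1 remain; assigned so far: [3, 4]
unit clause [1] forces x1=T; simplify:
  satisfied 1 clause(s); 0 remain; assigned so far: [1, 3, 4]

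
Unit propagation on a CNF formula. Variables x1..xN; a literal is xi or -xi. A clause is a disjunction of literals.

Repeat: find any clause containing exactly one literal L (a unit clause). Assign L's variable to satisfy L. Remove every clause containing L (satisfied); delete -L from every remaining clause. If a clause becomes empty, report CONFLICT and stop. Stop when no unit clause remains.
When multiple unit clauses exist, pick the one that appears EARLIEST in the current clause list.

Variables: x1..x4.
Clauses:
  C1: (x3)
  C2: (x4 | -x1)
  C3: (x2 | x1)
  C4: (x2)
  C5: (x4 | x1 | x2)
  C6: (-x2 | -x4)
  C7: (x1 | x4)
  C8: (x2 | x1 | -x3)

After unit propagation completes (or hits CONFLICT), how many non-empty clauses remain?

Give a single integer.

unit clause [3] forces x3=T; simplify:
  drop -3 from [2, 1, -3] -> [2, 1]
  satisfied 1 clause(s); 7 remain; assigned so far: [3]
unit clause [2] forces x2=T; simplify:
  drop -2 from [-2, -4] -> [-4]
  satisfied 4 clause(s); 3 remain; assigned so far: [2, 3]
unit clause [-4] forces x4=F; simplify:
  drop 4 from [4, -1] -> [-1]
  drop 4 from [1, 4] -> [1]
  satisfied 1 clause(s); 2 remain; assigned so far: [2, 3, 4]
unit clause [-1] forces x1=F; simplify:
  drop 1 from [1] -> [] (empty!)
  satisfied 1 clause(s); 1 remain; assigned so far: [1, 2, 3, 4]
CONFLICT (empty clause)

Answer: 0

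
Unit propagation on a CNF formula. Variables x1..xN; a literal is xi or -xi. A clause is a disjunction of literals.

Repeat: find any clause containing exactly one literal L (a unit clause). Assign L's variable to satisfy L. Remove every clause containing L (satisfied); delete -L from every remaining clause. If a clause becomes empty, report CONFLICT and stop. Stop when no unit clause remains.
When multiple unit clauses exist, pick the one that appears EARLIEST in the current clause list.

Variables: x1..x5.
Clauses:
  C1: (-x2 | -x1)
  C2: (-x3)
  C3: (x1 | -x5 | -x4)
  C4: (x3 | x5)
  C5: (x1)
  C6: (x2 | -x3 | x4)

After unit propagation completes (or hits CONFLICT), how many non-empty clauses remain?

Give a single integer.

Answer: 0

Derivation:
unit clause [-3] forces x3=F; simplify:
  drop 3 from [3, 5] -> [5]
  satisfied 2 clause(s); 4 remain; assigned so far: [3]
unit clause [5] forces x5=T; simplify:
  drop -5 from [1, -5, -4] -> [1, -4]
  satisfied 1 clause(s); 3 remain; assigned so far: [3, 5]
unit clause [1] forces x1=T; simplify:
  drop -1 from [-2, -1] -> [-2]
  satisfied 2 clause(s); 1 remain; assigned so far: [1, 3, 5]
unit clause [-2] forces x2=F; simplify:
  satisfied 1 clause(s); 0 remain; assigned so far: [1, 2, 3, 5]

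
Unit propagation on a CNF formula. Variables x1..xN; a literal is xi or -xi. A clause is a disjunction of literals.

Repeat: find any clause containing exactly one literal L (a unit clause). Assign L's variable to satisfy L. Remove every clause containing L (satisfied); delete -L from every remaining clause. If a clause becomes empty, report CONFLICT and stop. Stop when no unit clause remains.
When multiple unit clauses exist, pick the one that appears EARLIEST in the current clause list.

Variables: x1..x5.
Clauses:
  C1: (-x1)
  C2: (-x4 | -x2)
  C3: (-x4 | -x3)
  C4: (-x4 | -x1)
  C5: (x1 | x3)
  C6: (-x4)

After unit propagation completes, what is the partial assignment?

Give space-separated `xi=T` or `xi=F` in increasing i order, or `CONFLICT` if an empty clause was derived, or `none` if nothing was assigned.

unit clause [-1] forces x1=F; simplify:
  drop 1 from [1, 3] -> [3]
  satisfied 2 clause(s); 4 remain; assigned so far: [1]
unit clause [3] forces x3=T; simplify:
  drop -3 from [-4, -3] -> [-4]
  satisfied 1 clause(s); 3 remain; assigned so far: [1, 3]
unit clause [-4] forces x4=F; simplify:
  satisfied 3 clause(s); 0 remain; assigned so far: [1, 3, 4]

Answer: x1=F x3=T x4=F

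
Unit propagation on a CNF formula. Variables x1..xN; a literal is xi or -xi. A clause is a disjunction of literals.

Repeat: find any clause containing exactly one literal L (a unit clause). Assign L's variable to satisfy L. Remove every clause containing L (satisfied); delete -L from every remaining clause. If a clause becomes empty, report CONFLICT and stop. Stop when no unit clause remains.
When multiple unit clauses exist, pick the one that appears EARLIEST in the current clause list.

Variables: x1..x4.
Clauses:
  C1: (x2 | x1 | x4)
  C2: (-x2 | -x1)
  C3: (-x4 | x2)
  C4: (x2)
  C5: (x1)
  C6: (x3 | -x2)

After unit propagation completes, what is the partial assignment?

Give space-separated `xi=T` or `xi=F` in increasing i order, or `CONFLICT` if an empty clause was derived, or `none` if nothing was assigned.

unit clause [2] forces x2=T; simplify:
  drop -2 from [-2, -1] -> [-1]
  drop -2 from [3, -2] -> [3]
  satisfied 3 clause(s); 3 remain; assigned so far: [2]
unit clause [-1] forces x1=F; simplify:
  drop 1 from [1] -> [] (empty!)
  satisfied 1 clause(s); 2 remain; assigned so far: [1, 2]
CONFLICT (empty clause)

Answer: CONFLICT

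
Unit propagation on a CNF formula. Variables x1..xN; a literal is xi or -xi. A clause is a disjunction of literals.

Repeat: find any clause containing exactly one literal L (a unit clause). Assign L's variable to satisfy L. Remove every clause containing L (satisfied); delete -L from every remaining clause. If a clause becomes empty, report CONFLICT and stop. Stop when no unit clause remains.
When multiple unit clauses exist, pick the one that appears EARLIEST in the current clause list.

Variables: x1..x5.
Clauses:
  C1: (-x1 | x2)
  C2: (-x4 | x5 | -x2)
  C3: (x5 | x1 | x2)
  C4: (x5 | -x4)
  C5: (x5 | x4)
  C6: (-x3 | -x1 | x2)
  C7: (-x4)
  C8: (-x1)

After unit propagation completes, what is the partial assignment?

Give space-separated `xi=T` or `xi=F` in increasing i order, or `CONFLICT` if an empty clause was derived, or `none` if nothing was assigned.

Answer: x1=F x4=F x5=T

Derivation:
unit clause [-4] forces x4=F; simplify:
  drop 4 from [5, 4] -> [5]
  satisfied 3 clause(s); 5 remain; assigned so far: [4]
unit clause [5] forces x5=T; simplify:
  satisfied 2 clause(s); 3 remain; assigned so far: [4, 5]
unit clause [-1] forces x1=F; simplify:
  satisfied 3 clause(s); 0 remain; assigned so far: [1, 4, 5]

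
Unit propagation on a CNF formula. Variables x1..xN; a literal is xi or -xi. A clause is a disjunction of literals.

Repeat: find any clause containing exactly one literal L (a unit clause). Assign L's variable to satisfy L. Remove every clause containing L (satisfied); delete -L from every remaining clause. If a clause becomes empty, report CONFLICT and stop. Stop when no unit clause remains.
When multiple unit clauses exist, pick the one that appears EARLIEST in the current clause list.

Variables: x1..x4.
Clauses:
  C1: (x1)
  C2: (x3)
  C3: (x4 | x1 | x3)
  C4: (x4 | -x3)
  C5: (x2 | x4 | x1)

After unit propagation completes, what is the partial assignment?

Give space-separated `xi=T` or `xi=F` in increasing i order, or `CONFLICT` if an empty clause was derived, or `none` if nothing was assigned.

unit clause [1] forces x1=T; simplify:
  satisfied 3 clause(s); 2 remain; assigned so far: [1]
unit clause [3] forces x3=T; simplify:
  drop -3 from [4, -3] -> [4]
  satisfied 1 clause(s); 1 remain; assigned so far: [1, 3]
unit clause [4] forces x4=T; simplify:
  satisfied 1 clause(s); 0 remain; assigned so far: [1, 3, 4]

Answer: x1=T x3=T x4=T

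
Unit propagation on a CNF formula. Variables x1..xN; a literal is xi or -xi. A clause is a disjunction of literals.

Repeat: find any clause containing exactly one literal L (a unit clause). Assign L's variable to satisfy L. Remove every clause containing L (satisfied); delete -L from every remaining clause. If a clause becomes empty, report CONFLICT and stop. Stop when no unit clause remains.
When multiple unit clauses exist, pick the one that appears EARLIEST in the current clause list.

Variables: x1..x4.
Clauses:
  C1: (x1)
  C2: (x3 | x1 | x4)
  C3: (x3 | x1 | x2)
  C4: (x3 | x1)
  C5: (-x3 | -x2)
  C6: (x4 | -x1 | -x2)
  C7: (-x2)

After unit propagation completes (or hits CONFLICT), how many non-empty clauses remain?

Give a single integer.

Answer: 0

Derivation:
unit clause [1] forces x1=T; simplify:
  drop -1 from [4, -1, -2] -> [4, -2]
  satisfied 4 clause(s); 3 remain; assigned so far: [1]
unit clause [-2] forces x2=F; simplify:
  satisfied 3 clause(s); 0 remain; assigned so far: [1, 2]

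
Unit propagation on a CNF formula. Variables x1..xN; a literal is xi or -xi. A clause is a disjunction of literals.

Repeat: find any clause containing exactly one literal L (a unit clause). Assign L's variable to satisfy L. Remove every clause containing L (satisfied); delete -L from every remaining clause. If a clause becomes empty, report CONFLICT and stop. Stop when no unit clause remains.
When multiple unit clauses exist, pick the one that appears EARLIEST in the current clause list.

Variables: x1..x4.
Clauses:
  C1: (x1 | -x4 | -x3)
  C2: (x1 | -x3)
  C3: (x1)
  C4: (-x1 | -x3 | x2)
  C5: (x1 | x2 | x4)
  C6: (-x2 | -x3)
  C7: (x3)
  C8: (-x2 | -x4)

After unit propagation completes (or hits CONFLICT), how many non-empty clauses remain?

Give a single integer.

Answer: 1

Derivation:
unit clause [1] forces x1=T; simplify:
  drop -1 from [-1, -3, 2] -> [-3, 2]
  satisfied 4 clause(s); 4 remain; assigned so far: [1]
unit clause [3] forces x3=T; simplify:
  drop -3 from [-3, 2] -> [2]
  drop -3 from [-2, -3] -> [-2]
  satisfied 1 clause(s); 3 remain; assigned so far: [1, 3]
unit clause [2] forces x2=T; simplify:
  drop -2 from [-2] -> [] (empty!)
  drop -2 from [-2, -4] -> [-4]
  satisfied 1 clause(s); 2 remain; assigned so far: [1, 2, 3]
CONFLICT (empty clause)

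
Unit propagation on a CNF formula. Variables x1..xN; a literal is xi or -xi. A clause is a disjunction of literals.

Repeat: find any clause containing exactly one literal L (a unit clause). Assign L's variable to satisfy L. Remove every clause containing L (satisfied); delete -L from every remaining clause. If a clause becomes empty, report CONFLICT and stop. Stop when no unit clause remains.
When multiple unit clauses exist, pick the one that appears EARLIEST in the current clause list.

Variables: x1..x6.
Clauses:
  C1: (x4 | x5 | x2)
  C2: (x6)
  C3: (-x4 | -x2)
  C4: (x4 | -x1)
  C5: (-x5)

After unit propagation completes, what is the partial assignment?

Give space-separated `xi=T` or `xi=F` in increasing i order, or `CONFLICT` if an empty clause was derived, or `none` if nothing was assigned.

Answer: x5=F x6=T

Derivation:
unit clause [6] forces x6=T; simplify:
  satisfied 1 clause(s); 4 remain; assigned so far: [6]
unit clause [-5] forces x5=F; simplify:
  drop 5 from [4, 5, 2] -> [4, 2]
  satisfied 1 clause(s); 3 remain; assigned so far: [5, 6]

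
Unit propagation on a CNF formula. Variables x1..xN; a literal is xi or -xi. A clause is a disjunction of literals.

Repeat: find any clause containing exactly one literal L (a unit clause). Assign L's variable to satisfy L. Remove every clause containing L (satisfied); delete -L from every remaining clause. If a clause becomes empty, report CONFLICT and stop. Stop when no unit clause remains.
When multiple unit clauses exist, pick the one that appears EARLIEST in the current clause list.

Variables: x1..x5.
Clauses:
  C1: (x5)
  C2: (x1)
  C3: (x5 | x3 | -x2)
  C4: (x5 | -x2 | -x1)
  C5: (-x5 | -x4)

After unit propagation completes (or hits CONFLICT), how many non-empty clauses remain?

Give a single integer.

unit clause [5] forces x5=T; simplify:
  drop -5 from [-5, -4] -> [-4]
  satisfied 3 clause(s); 2 remain; assigned so far: [5]
unit clause [1] forces x1=T; simplify:
  satisfied 1 clause(s); 1 remain; assigned so far: [1, 5]
unit clause [-4] forces x4=F; simplify:
  satisfied 1 clause(s); 0 remain; assigned so far: [1, 4, 5]

Answer: 0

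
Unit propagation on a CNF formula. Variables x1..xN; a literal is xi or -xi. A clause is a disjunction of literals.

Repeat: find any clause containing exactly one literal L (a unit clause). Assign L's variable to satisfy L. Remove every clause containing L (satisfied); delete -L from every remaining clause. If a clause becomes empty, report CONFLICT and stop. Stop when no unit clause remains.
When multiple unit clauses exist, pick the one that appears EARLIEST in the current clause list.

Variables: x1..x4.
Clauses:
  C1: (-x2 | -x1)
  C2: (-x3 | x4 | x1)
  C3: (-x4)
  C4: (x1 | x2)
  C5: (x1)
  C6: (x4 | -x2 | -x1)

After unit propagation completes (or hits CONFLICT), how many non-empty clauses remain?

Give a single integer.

Answer: 0

Derivation:
unit clause [-4] forces x4=F; simplify:
  drop 4 from [-3, 4, 1] -> [-3, 1]
  drop 4 from [4, -2, -1] -> [-2, -1]
  satisfied 1 clause(s); 5 remain; assigned so far: [4]
unit clause [1] forces x1=T; simplify:
  drop -1 from [-2, -1] -> [-2]
  drop -1 from [-2, -1] -> [-2]
  satisfied 3 clause(s); 2 remain; assigned so far: [1, 4]
unit clause [-2] forces x2=F; simplify:
  satisfied 2 clause(s); 0 remain; assigned so far: [1, 2, 4]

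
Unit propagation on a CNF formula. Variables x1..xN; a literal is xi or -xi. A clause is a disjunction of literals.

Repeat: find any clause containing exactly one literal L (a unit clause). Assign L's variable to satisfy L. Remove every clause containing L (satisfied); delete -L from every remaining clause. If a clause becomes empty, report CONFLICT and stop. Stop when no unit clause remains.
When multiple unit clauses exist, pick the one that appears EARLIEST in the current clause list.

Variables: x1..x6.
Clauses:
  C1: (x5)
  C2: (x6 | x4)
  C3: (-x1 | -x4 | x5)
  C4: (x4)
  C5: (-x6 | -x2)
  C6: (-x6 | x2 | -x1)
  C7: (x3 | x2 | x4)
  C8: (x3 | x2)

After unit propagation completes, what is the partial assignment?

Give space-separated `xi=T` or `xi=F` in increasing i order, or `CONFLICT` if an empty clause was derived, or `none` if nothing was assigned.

unit clause [5] forces x5=T; simplify:
  satisfied 2 clause(s); 6 remain; assigned so far: [5]
unit clause [4] forces x4=T; simplify:
  satisfied 3 clause(s); 3 remain; assigned so far: [4, 5]

Answer: x4=T x5=T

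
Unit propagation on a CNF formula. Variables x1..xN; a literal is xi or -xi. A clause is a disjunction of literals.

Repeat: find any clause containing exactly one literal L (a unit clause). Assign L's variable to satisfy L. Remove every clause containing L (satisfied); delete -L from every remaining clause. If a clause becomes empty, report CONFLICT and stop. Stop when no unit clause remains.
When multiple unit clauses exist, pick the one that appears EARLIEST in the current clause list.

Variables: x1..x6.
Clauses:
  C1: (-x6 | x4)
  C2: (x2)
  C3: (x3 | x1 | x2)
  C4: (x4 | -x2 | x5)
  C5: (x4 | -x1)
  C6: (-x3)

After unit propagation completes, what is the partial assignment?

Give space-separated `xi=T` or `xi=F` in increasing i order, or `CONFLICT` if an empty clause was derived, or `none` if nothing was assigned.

Answer: x2=T x3=F

Derivation:
unit clause [2] forces x2=T; simplify:
  drop -2 from [4, -2, 5] -> [4, 5]
  satisfied 2 clause(s); 4 remain; assigned so far: [2]
unit clause [-3] forces x3=F; simplify:
  satisfied 1 clause(s); 3 remain; assigned so far: [2, 3]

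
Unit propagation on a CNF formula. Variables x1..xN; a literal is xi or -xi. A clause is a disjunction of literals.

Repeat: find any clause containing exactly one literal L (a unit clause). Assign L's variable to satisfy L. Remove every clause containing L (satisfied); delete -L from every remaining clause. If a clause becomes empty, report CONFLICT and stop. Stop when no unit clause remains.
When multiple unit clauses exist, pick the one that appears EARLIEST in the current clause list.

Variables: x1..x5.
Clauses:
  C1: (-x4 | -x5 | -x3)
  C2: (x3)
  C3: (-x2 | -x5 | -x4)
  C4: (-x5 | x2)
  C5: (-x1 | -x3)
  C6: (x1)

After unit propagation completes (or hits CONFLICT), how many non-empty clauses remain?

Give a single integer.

Answer: 3

Derivation:
unit clause [3] forces x3=T; simplify:
  drop -3 from [-4, -5, -3] -> [-4, -5]
  drop -3 from [-1, -3] -> [-1]
  satisfied 1 clause(s); 5 remain; assigned so far: [3]
unit clause [-1] forces x1=F; simplify:
  drop 1 from [1] -> [] (empty!)
  satisfied 1 clause(s); 4 remain; assigned so far: [1, 3]
CONFLICT (empty clause)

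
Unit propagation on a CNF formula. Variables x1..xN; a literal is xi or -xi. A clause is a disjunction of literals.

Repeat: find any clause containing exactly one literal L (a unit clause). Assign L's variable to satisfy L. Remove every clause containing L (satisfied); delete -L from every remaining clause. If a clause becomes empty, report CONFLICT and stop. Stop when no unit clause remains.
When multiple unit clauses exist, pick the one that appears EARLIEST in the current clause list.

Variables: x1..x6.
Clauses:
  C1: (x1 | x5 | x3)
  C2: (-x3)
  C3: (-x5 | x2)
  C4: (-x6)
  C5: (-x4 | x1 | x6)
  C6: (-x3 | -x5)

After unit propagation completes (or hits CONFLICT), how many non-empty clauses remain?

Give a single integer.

unit clause [-3] forces x3=F; simplify:
  drop 3 from [1, 5, 3] -> [1, 5]
  satisfied 2 clause(s); 4 remain; assigned so far: [3]
unit clause [-6] forces x6=F; simplify:
  drop 6 from [-4, 1, 6] -> [-4, 1]
  satisfied 1 clause(s); 3 remain; assigned so far: [3, 6]

Answer: 3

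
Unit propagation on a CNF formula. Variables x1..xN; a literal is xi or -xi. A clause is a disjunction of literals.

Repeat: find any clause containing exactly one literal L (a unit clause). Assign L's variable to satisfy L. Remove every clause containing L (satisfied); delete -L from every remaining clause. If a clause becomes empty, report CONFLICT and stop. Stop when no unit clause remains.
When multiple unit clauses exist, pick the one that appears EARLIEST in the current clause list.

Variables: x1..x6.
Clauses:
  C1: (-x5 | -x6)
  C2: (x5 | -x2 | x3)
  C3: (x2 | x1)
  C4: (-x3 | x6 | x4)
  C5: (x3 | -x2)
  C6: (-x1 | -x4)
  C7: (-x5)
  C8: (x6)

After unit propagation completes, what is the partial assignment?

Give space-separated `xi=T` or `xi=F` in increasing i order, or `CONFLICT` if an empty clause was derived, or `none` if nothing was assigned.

unit clause [-5] forces x5=F; simplify:
  drop 5 from [5, -2, 3] -> [-2, 3]
  satisfied 2 clause(s); 6 remain; assigned so far: [5]
unit clause [6] forces x6=T; simplify:
  satisfied 2 clause(s); 4 remain; assigned so far: [5, 6]

Answer: x5=F x6=T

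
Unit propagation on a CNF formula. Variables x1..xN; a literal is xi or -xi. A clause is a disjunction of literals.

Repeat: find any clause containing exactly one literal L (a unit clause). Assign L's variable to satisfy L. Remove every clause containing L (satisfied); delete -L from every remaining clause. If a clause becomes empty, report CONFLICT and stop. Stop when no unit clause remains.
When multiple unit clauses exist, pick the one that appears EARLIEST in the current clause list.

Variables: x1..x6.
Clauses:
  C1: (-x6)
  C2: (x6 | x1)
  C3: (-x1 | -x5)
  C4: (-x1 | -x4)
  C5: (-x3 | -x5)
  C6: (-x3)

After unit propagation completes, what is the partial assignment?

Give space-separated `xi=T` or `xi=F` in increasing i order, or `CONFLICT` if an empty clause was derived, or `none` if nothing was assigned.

unit clause [-6] forces x6=F; simplify:
  drop 6 from [6, 1] -> [1]
  satisfied 1 clause(s); 5 remain; assigned so far: [6]
unit clause [1] forces x1=T; simplify:
  drop -1 from [-1, -5] -> [-5]
  drop -1 from [-1, -4] -> [-4]
  satisfied 1 clause(s); 4 remain; assigned so far: [1, 6]
unit clause [-5] forces x5=F; simplify:
  satisfied 2 clause(s); 2 remain; assigned so far: [1, 5, 6]
unit clause [-4] forces x4=F; simplify:
  satisfied 1 clause(s); 1 remain; assigned so far: [1, 4, 5, 6]
unit clause [-3] forces x3=F; simplify:
  satisfied 1 clause(s); 0 remain; assigned so far: [1, 3, 4, 5, 6]

Answer: x1=T x3=F x4=F x5=F x6=F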